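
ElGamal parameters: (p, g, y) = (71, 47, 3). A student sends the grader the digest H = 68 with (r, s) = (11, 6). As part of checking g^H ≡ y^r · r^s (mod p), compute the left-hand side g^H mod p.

9

47^2 = 2209 ≡ 8
47^4 ≡ 8^2 = 64
47^8 ≡ 64^2 = 4096 ≡ 49
47^16 ≡ 49^2 = 2401 ≡ 58
47^32 ≡ 58^2 = 3364 ≡ 27
47^64 ≡ 27^2 = 729 ≡ 19
68 = 64 + 4, so 47^68 ≡ 19·64 ≡ 9 (mod 71)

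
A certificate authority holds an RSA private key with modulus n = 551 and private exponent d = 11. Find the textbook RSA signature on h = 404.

h^2 ≡ 404^2 = 163216 ≡ 120
h^4 ≡ 120^2 = 14400 ≡ 74
h^8 ≡ 74^2 = 5476 ≡ 517
11 = 8 + 2 + 1, so h^11 ≡ 517·120·404 ≡ 272 (mod 551)

272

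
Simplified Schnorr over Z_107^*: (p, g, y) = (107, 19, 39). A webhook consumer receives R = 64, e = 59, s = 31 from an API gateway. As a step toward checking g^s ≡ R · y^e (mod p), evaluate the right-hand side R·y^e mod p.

39^2 = 1521 ≡ 23
39^4 ≡ 23^2 = 529 ≡ 101
39^8 ≡ 101^2 = 10201 ≡ 36
39^16 ≡ 36^2 = 1296 ≡ 12
39^32 ≡ 12^2 = 144 ≡ 37
59 = 32 + 16 + 8 + 2 + 1, so 39^59 ≡ 37·12·36·23·39 ≡ 76 (mod 107)
R · y^e ≡ 64·76 = 4864 ≡ 49 (mod 107)

49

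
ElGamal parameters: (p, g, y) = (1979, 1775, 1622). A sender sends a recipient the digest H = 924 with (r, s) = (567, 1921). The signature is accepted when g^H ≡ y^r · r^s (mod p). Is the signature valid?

Left side g^H mod p:
1775^924 mod 1979 = 924
Right side y^r · r^s mod p:
1622^567 mod 1979 = 235
567^1921 mod 1979 = 585
235·585 = 137475 ≡ 924 (mod 1979)
924 ≡ 924 (mod 1979), so the signature is genuine.

valid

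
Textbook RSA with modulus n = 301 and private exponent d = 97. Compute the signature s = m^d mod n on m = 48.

76

m^2 ≡ 48^2 = 2304 ≡ 197
m^4 ≡ 197^2 = 38809 ≡ 281
m^8 ≡ 281^2 = 78961 ≡ 99
m^16 ≡ 99^2 = 9801 ≡ 169
m^32 ≡ 169^2 = 28561 ≡ 267
m^64 ≡ 267^2 = 71289 ≡ 253
97 = 64 + 32 + 1, so m^97 ≡ 253·267·48 ≡ 76 (mod 301)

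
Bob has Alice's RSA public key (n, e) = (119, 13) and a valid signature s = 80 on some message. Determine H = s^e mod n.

s^2 ≡ 80^2 = 6400 ≡ 93
s^4 ≡ 93^2 = 8649 ≡ 81
s^8 ≡ 81^2 = 6561 ≡ 16
13 = 8 + 4 + 1, so s^13 ≡ 16·81·80 ≡ 31 (mod 119)

31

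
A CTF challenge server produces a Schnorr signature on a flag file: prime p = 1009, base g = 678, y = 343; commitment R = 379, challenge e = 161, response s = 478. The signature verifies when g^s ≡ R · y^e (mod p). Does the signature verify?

does not verify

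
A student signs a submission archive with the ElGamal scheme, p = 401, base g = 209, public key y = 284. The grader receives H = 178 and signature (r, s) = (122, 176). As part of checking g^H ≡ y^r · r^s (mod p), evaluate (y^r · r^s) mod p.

284^2 = 80656 ≡ 55
284^4 ≡ 55^2 = 3025 ≡ 218
284^8 ≡ 218^2 = 47524 ≡ 206
284^16 ≡ 206^2 = 42436 ≡ 331
284^32 ≡ 331^2 = 109561 ≡ 88
284^64 ≡ 88^2 = 7744 ≡ 125
122 = 64 + 32 + 16 + 8 + 2, so 284^122 ≡ 125·88·331·206·55 ≡ 261 (mod 401)
122^2 = 14884 ≡ 47
122^4 ≡ 47^2 = 2209 ≡ 204
122^8 ≡ 204^2 = 41616 ≡ 313
122^16 ≡ 313^2 = 97969 ≡ 125
122^32 ≡ 125^2 = 15625 ≡ 387
122^64 ≡ 387^2 = 149769 ≡ 196
122^128 ≡ 196^2 = 38416 ≡ 321
176 = 128 + 32 + 16, so 122^176 ≡ 321·387·125 ≡ 51 (mod 401)
y^r · r^s ≡ 261·51 = 13311 ≡ 78 (mod 401)

78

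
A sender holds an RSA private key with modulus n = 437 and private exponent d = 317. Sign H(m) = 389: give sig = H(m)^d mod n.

385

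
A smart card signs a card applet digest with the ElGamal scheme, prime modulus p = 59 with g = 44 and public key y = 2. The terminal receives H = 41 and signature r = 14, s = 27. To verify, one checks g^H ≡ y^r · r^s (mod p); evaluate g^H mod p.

44^2 = 1936 ≡ 48
44^4 ≡ 48^2 = 2304 ≡ 3
44^8 ≡ 3^2 = 9
44^16 ≡ 9^2 = 81 ≡ 22
44^32 ≡ 22^2 = 484 ≡ 12
41 = 32 + 8 + 1, so 44^41 ≡ 12·9·44 ≡ 32 (mod 59)

32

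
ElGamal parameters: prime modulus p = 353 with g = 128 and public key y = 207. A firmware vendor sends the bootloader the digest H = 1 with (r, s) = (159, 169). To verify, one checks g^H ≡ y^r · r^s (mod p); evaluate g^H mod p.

128

128^1 mod 353 = 128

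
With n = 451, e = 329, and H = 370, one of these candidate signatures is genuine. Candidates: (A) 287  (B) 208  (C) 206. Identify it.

C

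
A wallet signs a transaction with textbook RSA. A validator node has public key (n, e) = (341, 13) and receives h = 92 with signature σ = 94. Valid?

σ^2 ≡ 94^2 = 8836 ≡ 311
σ^4 ≡ 311^2 = 96721 ≡ 218
σ^8 ≡ 218^2 = 47524 ≡ 125
13 = 8 + 4 + 1, so σ^13 ≡ 125·218·94 ≡ 249 (mod 341)
249 ≠ 92, so verification fails.

no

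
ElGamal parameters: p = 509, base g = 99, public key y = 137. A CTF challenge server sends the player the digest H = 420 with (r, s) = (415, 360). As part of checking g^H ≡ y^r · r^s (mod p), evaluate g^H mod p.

113

Squares mod 509: 99^1≡99, 99^2≡130, 99^4≡103, 99^8≡429, 99^16≡292, 99^32≡261, 99^64≡424, 99^128≡99, 99^256≡130
420 = 256 + 128 + 32 + 4, so 99^420 ≡ 130·99·261·103 ≡ 113 (mod 509)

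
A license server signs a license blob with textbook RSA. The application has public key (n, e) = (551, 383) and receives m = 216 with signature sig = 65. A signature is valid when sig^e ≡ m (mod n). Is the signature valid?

invalid

Squares mod 551: sig^1≡65, sig^2≡368, sig^4≡429, sig^8≡7, sig^16≡49, sig^32≡197, sig^64≡239, sig^128≡368, sig^256≡429
383 = 256 + 64 + 32 + 16 + 8 + 4 + 2 + 1, so sig^383 ≡ 429·239·197·49·7·429·368·65 ≡ 335 (mod 551)
The recovered value 335 does not match the digest 216.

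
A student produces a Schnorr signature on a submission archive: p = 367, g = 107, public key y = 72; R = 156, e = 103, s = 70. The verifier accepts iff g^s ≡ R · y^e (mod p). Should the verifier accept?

reject

g^s mod p:
Squares mod 367: 107^1≡107, 107^2≡72, 107^4≡46, 107^8≡281, 107^16≡56, 107^32≡200, 107^64≡364
70 = 64 + 4 + 2, so 107^70 ≡ 364·46·72 ≡ 340 (mod 367)
R · y^e mod p:
Squares mod 367: 72^1≡72, 72^2≡46, 72^4≡281, 72^8≡56, 72^16≡200, 72^32≡364, 72^64≡9
103 = 64 + 32 + 4 + 2 + 1, so 72^103 ≡ 9·364·281·46·72 ≡ 346 (mod 367)
156·346 = 53976 ≡ 27 (mod 367)
340 ≠ 27; the check fails.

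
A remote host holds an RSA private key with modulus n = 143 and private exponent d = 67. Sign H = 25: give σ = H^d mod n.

H^2 ≡ 25^2 = 625 ≡ 53
H^4 ≡ 53^2 = 2809 ≡ 92
H^8 ≡ 92^2 = 8464 ≡ 27
H^16 ≡ 27^2 = 729 ≡ 14
H^32 ≡ 14^2 = 196 ≡ 53
H^64 ≡ 53^2 = 2809 ≡ 92
67 = 64 + 2 + 1, so H^67 ≡ 92·53·25 ≡ 64 (mod 143)

64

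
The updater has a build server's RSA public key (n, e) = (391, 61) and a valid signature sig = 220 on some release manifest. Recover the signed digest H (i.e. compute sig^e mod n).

sig^2 ≡ 220^2 = 48400 ≡ 307
sig^4 ≡ 307^2 = 94249 ≡ 18
sig^8 ≡ 18^2 = 324
sig^16 ≡ 324^2 = 104976 ≡ 188
sig^32 ≡ 188^2 = 35344 ≡ 154
61 = 32 + 16 + 8 + 4 + 1, so sig^61 ≡ 154·188·324·18·220 ≡ 305 (mod 391)

305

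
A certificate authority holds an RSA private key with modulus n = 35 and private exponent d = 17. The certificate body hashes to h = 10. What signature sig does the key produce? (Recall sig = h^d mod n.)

5

h^2 ≡ 10^2 = 100 ≡ 30
h^4 ≡ 30^2 = 900 ≡ 25
h^8 ≡ 25^2 = 625 ≡ 30
h^16 ≡ 30^2 = 900 ≡ 25
17 = 16 + 1, so h^17 ≡ 25·10 ≡ 5 (mod 35)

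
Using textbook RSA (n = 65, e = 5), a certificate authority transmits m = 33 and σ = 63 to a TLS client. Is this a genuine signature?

genuine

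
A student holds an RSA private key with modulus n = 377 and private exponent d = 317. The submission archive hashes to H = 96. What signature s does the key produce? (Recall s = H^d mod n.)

H^2 ≡ 96^2 = 9216 ≡ 168
H^4 ≡ 168^2 = 28224 ≡ 326
H^8 ≡ 326^2 = 106276 ≡ 339
H^16 ≡ 339^2 = 114921 ≡ 313
H^32 ≡ 313^2 = 97969 ≡ 326
H^64 ≡ 326^2 = 106276 ≡ 339
H^128 ≡ 339^2 = 114921 ≡ 313
H^256 ≡ 313^2 = 97969 ≡ 326
317 = 256 + 32 + 16 + 8 + 4 + 1, so H^317 ≡ 326·326·313·339·326·96 ≡ 122 (mod 377)

122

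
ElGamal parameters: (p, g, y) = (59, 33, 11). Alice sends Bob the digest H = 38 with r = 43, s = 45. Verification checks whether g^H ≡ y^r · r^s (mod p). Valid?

yes

Left side g^H mod p:
33^38 mod 59 = 20
Right side y^r · r^s mod p:
11^43 mod 59 = 55
43^45 mod 59 = 54
55·54 = 2970 ≡ 20 (mod 59)
20 ≡ 20 (mod 59), so the signature is genuine.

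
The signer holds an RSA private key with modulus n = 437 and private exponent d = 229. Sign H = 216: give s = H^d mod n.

140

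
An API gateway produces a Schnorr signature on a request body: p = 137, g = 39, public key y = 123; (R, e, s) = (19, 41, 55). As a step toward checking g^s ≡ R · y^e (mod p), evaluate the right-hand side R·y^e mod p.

123^41 mod 137 = 50
R · y^e ≡ 19·50 = 950 ≡ 128 (mod 137)

128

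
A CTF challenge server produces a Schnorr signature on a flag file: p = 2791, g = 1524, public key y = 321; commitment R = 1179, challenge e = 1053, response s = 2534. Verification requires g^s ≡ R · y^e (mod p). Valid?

g^s mod p:
Squares mod 2791: 1524^1≡1524, 1524^2≡464, 1524^4≡389, 1524^8≡607, 1524^16≡37, 1524^32≡1369, 1524^64≡1400, 1524^128≡718, 1524^256≡1980, 1524^512≡1836, 1524^1024≡2159, 1524^2048≡311
2534 = 2048 + 256 + 128 + 64 + 32 + 4 + 2, so 1524^2534 ≡ 311·1980·718·1400·1369·389·464 ≡ 2409 (mod 2791)
R · y^e mod p:
Squares mod 2791: 321^1≡321, 321^2≡2565, 321^4≡838, 321^8≡1703, 321^16≡360, 321^32≡1214, 321^64≡148, 321^128≡2367, 321^256≡1152, 321^512≡1379, 321^1024≡970
1053 = 1024 + 16 + 8 + 4 + 1, so 321^1053 ≡ 970·360·1703·838·321 ≡ 268 (mod 2791)
1179·268 = 315972 ≡ 589 (mod 2791)
2409 ≠ 589; the check fails.

no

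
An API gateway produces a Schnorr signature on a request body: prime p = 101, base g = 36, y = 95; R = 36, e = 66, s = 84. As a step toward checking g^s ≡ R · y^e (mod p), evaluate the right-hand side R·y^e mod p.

87

95^2 = 9025 ≡ 36
95^4 ≡ 36^2 = 1296 ≡ 84
95^8 ≡ 84^2 = 7056 ≡ 87
95^16 ≡ 87^2 = 7569 ≡ 95
95^32 ≡ 95^2 = 9025 ≡ 36
95^64 ≡ 36^2 = 1296 ≡ 84
66 = 64 + 2, so 95^66 ≡ 84·36 ≡ 95 (mod 101)
R · y^e ≡ 36·95 = 3420 ≡ 87 (mod 101)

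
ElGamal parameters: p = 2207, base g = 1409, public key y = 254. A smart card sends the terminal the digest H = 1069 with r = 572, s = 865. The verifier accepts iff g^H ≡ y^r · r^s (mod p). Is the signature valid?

Left side g^H mod p:
1409^2 = 1985281 ≡ 1188
1409^4 ≡ 1188^2 = 1411344 ≡ 1071
1409^8 ≡ 1071^2 = 1147041 ≡ 1608
1409^16 ≡ 1608^2 = 2585664 ≡ 1267
1409^32 ≡ 1267^2 = 1605289 ≡ 800
1409^64 ≡ 800^2 = 640000 ≡ 2177
1409^128 ≡ 2177^2 = 4739329 ≡ 900
1409^256 ≡ 900^2 = 810000 ≡ 31
1409^512 ≡ 31^2 = 961
1409^1024 ≡ 961^2 = 923521 ≡ 995
1069 = 1024 + 32 + 8 + 4 + 1, so 1409^1069 ≡ 995·800·1608·1071·1409 ≡ 805 (mod 2207)
Right side y^r · r^s mod p:
254^2 = 64516 ≡ 513
254^4 ≡ 513^2 = 263169 ≡ 536
254^8 ≡ 536^2 = 287296 ≡ 386
254^16 ≡ 386^2 = 148996 ≡ 1127
254^32 ≡ 1127^2 = 1270129 ≡ 1104
254^64 ≡ 1104^2 = 1218816 ≡ 552
254^128 ≡ 552^2 = 304704 ≡ 138
254^256 ≡ 138^2 = 19044 ≡ 1388
254^512 ≡ 1388^2 = 1926544 ≡ 2040
572 = 512 + 32 + 16 + 8 + 4, so 254^572 ≡ 2040·1104·1127·386·536 ≡ 388 (mod 2207)
572^2 = 327184 ≡ 548
572^4 ≡ 548^2 = 300304 ≡ 152
572^8 ≡ 152^2 = 23104 ≡ 1034
572^16 ≡ 1034^2 = 1069156 ≡ 968
572^32 ≡ 968^2 = 937024 ≡ 1256
572^64 ≡ 1256^2 = 1577536 ≡ 1738
572^128 ≡ 1738^2 = 3020644 ≡ 1468
572^256 ≡ 1468^2 = 2155024 ≡ 992
572^512 ≡ 992^2 = 984064 ≡ 1949
865 = 512 + 256 + 64 + 32 + 1, so 572^865 ≡ 1949·992·1738·1256·572 ≡ 2101 (mod 2207)
388·2101 = 815188 ≡ 805 (mod 2207)
805 ≡ 805 (mod 2207), so the signature is genuine.

valid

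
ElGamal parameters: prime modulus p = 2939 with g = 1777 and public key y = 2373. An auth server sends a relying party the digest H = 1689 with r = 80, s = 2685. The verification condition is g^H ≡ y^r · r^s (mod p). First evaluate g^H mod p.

1617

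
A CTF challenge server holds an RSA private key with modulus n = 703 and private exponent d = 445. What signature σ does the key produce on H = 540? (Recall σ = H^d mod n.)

Squares mod 703: H^1≡540, H^2≡558, H^4≡638, H^8≡7, H^16≡49, H^32≡292, H^64≡201, H^128≡330, H^256≡638
445 = 256 + 128 + 32 + 16 + 8 + 4 + 1, so H^445 ≡ 638·330·292·49·7·638·540 ≡ 350 (mod 703)

350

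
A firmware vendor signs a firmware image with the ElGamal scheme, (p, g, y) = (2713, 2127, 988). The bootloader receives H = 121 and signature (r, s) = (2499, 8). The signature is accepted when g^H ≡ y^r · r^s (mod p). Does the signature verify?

Left side g^H mod p:
2127^2 = 4524129 ≡ 1558
2127^4 ≡ 1558^2 = 2427364 ≡ 1942
2127^8 ≡ 1942^2 = 3771364 ≡ 294
2127^16 ≡ 294^2 = 86436 ≡ 2333
2127^32 ≡ 2333^2 = 5442889 ≡ 611
2127^64 ≡ 611^2 = 373321 ≡ 1640
121 = 64 + 32 + 16 + 8 + 1, so 2127^121 ≡ 1640·611·2333·294·2127 ≡ 1904 (mod 2713)
Right side y^r · r^s mod p:
988^2 = 976144 ≡ 2177
988^4 ≡ 2177^2 = 4739329 ≡ 2431
988^8 ≡ 2431^2 = 5909761 ≡ 847
988^16 ≡ 847^2 = 717409 ≡ 1177
988^32 ≡ 1177^2 = 1385329 ≡ 1699
988^64 ≡ 1699^2 = 2886601 ≡ 2682
988^128 ≡ 2682^2 = 7193124 ≡ 961
988^256 ≡ 961^2 = 923521 ≡ 1101
988^512 ≡ 1101^2 = 1212201 ≡ 2203
988^1024 ≡ 2203^2 = 4853209 ≡ 2365
988^2048 ≡ 2365^2 = 5593225 ≡ 1732
2499 = 2048 + 256 + 128 + 64 + 2 + 1, so 988^2499 ≡ 1732·1101·961·2682·2177·988 ≡ 844 (mod 2713)
2499^2 = 6245001 ≡ 2388
2499^4 ≡ 2388^2 = 5702544 ≡ 2531
2499^8 ≡ 2531^2 = 6405961 ≡ 568
844·568 = 479392 ≡ 1904 (mod 2713)
1904 ≡ 1904 (mod 2713), so the signature is genuine.

verifies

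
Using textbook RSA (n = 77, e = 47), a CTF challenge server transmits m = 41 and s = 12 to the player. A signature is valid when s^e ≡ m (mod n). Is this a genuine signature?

forged

s^2 ≡ 12^2 = 144 ≡ 67
s^4 ≡ 67^2 = 4489 ≡ 23
s^8 ≡ 23^2 = 529 ≡ 67
s^16 ≡ 67^2 = 4489 ≡ 23
s^32 ≡ 23^2 = 529 ≡ 67
47 = 32 + 8 + 4 + 2 + 1, so s^47 ≡ 67·67·23·67·12 ≡ 45 (mod 77)
45 ≠ 41, so verification fails.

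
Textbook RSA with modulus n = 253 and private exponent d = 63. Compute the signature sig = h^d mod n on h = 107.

h^63 mod 253 = 226

226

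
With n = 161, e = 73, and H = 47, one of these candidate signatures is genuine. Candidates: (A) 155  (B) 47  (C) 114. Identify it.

Candidate A: Squares mod 161: 155^1≡155, 155^2≡36, 155^4≡8, 155^8≡64, 155^16≡71, 155^32≡50, 155^64≡85; 73 = 64 + 8 + 1, so 155^73 ≡ 85·64·155 ≡ 43 (mod 161)
Candidate B: Squares mod 161: 47^1≡47, 47^2≡116, 47^4≡93, 47^8≡116, 47^16≡93, 47^32≡116, 47^64≡93; 73 = 64 + 8 + 1, so 47^73 ≡ 93·116·47 ≡ 47 (mod 161)
  → matches H = 47
Candidate C: Squares mod 161: 114^1≡114, 114^2≡116, 114^4≡93, 114^8≡116, 114^16≡93, 114^32≡116, 114^64≡93; 73 = 64 + 8 + 1, so 114^73 ≡ 93·116·114 ≡ 114 (mod 161)

B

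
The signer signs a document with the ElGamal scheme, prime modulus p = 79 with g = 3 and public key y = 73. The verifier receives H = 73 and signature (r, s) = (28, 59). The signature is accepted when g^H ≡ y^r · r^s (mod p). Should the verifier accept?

Left side g^H mod p:
3^2 = 9
3^4 ≡ 9^2 = 81 ≡ 2
3^8 ≡ 2^2 = 4
3^16 ≡ 4^2 = 16
3^32 ≡ 16^2 = 256 ≡ 19
3^64 ≡ 19^2 = 361 ≡ 45
73 = 64 + 8 + 1, so 3^73 ≡ 45·4·3 ≡ 66 (mod 79)
Right side y^r · r^s mod p:
73^2 = 5329 ≡ 36
73^4 ≡ 36^2 = 1296 ≡ 32
73^8 ≡ 32^2 = 1024 ≡ 76
73^16 ≡ 76^2 = 5776 ≡ 9
28 = 16 + 8 + 4, so 73^28 ≡ 9·76·32 ≡ 5 (mod 79)
28^2 = 784 ≡ 73
28^4 ≡ 73^2 = 5329 ≡ 36
28^8 ≡ 36^2 = 1296 ≡ 32
28^16 ≡ 32^2 = 1024 ≡ 76
28^32 ≡ 76^2 = 5776 ≡ 9
59 = 32 + 16 + 8 + 2 + 1, so 28^59 ≡ 9·76·32·73·28 ≡ 29 (mod 79)
5·29 = 145 ≡ 66 (mod 79)
66 ≡ 66 (mod 79), so the signature is genuine.

accept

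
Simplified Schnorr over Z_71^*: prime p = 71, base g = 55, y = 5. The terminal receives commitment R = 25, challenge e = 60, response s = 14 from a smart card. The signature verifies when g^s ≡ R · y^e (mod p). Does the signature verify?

g^s mod p:
Squares mod 71: 55^1≡55, 55^2≡43, 55^4≡3, 55^8≡9
14 = 8 + 4 + 2, so 55^14 ≡ 9·3·43 ≡ 25 (mod 71)
R · y^e mod p:
Squares mod 71: 5^1≡5, 5^2≡25, 5^4≡57, 5^8≡54, 5^16≡5, 5^32≡25
60 = 32 + 16 + 8 + 4, so 5^60 ≡ 25·5·54·57 ≡ 1 (mod 71)
25·1 = 25 ≡ 25 (mod 71)
25 ≡ 25 (mod 71); signature holds.

verifies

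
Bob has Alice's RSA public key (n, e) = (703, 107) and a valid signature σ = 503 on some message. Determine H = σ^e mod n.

σ^2 ≡ 503^2 = 253009 ≡ 632
σ^4 ≡ 632^2 = 399424 ≡ 120
σ^8 ≡ 120^2 = 14400 ≡ 340
σ^16 ≡ 340^2 = 115600 ≡ 308
σ^32 ≡ 308^2 = 94864 ≡ 662
σ^64 ≡ 662^2 = 438244 ≡ 275
107 = 64 + 32 + 8 + 2 + 1, so σ^107 ≡ 275·662·340·632·503 ≡ 587 (mod 703)

587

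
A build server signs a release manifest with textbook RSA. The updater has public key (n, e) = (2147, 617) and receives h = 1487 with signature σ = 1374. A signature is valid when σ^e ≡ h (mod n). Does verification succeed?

Squares mod 2147: σ^1≡1374, σ^2≡663, σ^4≡1581, σ^8≡453, σ^16≡1244, σ^32≡1696, σ^64≡1583, σ^128≡340, σ^256≡1809, σ^512≡453
617 = 512 + 64 + 32 + 8 + 1, so σ^617 ≡ 453·1583·1696·453·1374 ≡ 1487 (mod 2147)
σ^617 mod 2147 = 1487 matches h.

passes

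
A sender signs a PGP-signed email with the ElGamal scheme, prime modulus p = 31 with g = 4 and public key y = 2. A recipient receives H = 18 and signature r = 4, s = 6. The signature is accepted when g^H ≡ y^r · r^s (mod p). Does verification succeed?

passes

Left side g^H mod p:
Squares mod 31: 4^1≡4, 4^2≡16, 4^4≡8, 4^8≡2, 4^16≡4
18 = 16 + 2, so 4^18 ≡ 4·16 ≡ 2 (mod 31)
Right side y^r · r^s mod p:
Squares mod 31: 2^1≡2, 2^2≡4, 2^4≡16
2^4 ≡ 16 (mod 31)
Squares mod 31: 4^1≡4, 4^2≡16, 4^4≡8
6 = 4 + 2, so 4^6 ≡ 8·16 ≡ 4 (mod 31)
16·4 = 64 ≡ 2 (mod 31)
2 ≡ 2 (mod 31), so the signature is genuine.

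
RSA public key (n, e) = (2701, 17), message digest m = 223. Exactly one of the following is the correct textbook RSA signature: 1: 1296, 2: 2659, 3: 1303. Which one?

1

Candidate 1: Squares mod 2701: 1296^1≡1296, 1296^2≡2295, 1296^4≡75, 1296^8≡223, 1296^16≡1111; 17 = 16 + 1, so 1296^17 ≡ 1111·1296 ≡ 223 (mod 2701)
  → matches m = 223
Candidate 2: Squares mod 2701: 2659^1≡2659, 2659^2≡1764, 2659^4≡144, 2659^8≡1829, 2659^16≡1403; 17 = 16 + 1, so 2659^17 ≡ 1403·2659 ≡ 496 (mod 2701)
Candidate 3: Squares mod 2701: 1303^1≡1303, 1303^2≡1581, 1303^4≡1136, 1303^8≡2119, 1303^16≡1099; 17 = 16 + 1, so 1303^17 ≡ 1099·1303 ≡ 467 (mod 2701)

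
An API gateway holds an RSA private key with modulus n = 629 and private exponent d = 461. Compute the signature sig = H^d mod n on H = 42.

H^2 ≡ 42^2 = 1764 ≡ 506
H^4 ≡ 506^2 = 256036 ≡ 33
H^8 ≡ 33^2 = 1089 ≡ 460
H^16 ≡ 460^2 = 211600 ≡ 256
H^32 ≡ 256^2 = 65536 ≡ 120
H^64 ≡ 120^2 = 14400 ≡ 562
H^128 ≡ 562^2 = 315844 ≡ 86
H^256 ≡ 86^2 = 7396 ≡ 477
461 = 256 + 128 + 64 + 8 + 4 + 1, so H^461 ≡ 477·86·562·460·33·42 ≡ 553 (mod 629)

553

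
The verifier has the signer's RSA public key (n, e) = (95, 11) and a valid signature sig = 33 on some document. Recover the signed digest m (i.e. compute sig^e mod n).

32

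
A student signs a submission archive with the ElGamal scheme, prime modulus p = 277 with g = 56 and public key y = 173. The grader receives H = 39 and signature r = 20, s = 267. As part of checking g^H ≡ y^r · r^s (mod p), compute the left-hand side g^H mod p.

56^2 = 3136 ≡ 89
56^4 ≡ 89^2 = 7921 ≡ 165
56^8 ≡ 165^2 = 27225 ≡ 79
56^16 ≡ 79^2 = 6241 ≡ 147
56^32 ≡ 147^2 = 21609 ≡ 3
39 = 32 + 4 + 2 + 1, so 56^39 ≡ 3·165·89·56 ≡ 118 (mod 277)

118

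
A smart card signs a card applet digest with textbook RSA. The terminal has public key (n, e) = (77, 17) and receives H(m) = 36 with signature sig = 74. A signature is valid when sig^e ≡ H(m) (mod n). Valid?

no

sig^2 ≡ 74^2 = 5476 ≡ 9
sig^4 ≡ 9^2 = 81 ≡ 4
sig^8 ≡ 4^2 = 16
sig^16 ≡ 16^2 = 256 ≡ 25
17 = 16 + 1, so sig^17 ≡ 25·74 ≡ 2 (mod 77)
The recovered value 2 does not match the digest 36.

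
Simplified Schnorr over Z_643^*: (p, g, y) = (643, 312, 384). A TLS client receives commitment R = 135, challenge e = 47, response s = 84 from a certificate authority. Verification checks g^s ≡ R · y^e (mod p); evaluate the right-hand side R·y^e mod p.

384^2 = 147456 ≡ 209
384^4 ≡ 209^2 = 43681 ≡ 600
384^8 ≡ 600^2 = 360000 ≡ 563
384^16 ≡ 563^2 = 316969 ≡ 613
384^32 ≡ 613^2 = 375769 ≡ 257
47 = 32 + 8 + 4 + 2 + 1, so 384^47 ≡ 257·563·600·209·384 ≡ 211 (mod 643)
R · y^e ≡ 135·211 = 28485 ≡ 193 (mod 643)

193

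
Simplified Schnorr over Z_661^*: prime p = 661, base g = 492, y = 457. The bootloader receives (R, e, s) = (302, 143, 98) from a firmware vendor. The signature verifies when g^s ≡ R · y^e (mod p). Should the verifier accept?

reject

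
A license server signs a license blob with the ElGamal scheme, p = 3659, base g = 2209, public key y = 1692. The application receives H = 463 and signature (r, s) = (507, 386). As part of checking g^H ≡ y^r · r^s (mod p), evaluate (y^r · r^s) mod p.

2555

1692^2 = 2862864 ≡ 1526
1692^4 ≡ 1526^2 = 2328676 ≡ 1552
1692^8 ≡ 1552^2 = 2408704 ≡ 1082
1692^16 ≡ 1082^2 = 1170724 ≡ 3503
1692^32 ≡ 3503^2 = 12271009 ≡ 2382
1692^64 ≡ 2382^2 = 5673924 ≡ 2474
1692^128 ≡ 2474^2 = 6120676 ≡ 2828
1692^256 ≡ 2828^2 = 7997584 ≡ 2669
507 = 256 + 128 + 64 + 32 + 16 + 8 + 2 + 1, so 1692^507 ≡ 2669·2828·2474·2382·3503·1082·1526·1692 ≡ 3032 (mod 3659)
507^2 = 257049 ≡ 919
507^4 ≡ 919^2 = 844561 ≡ 2991
507^8 ≡ 2991^2 = 8946081 ≡ 3485
507^16 ≡ 3485^2 = 12145225 ≡ 1004
507^32 ≡ 1004^2 = 1008016 ≡ 1791
507^64 ≡ 1791^2 = 3207681 ≡ 2397
507^128 ≡ 2397^2 = 5745609 ≡ 979
507^256 ≡ 979^2 = 958441 ≡ 3442
386 = 256 + 128 + 2, so 507^386 ≡ 3442·979·919 ≡ 1805 (mod 3659)
y^r · r^s ≡ 3032·1805 = 5472760 ≡ 2555 (mod 3659)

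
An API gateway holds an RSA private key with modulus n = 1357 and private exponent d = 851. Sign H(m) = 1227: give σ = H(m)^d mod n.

(H(m))^851 mod 1357 = 1106

1106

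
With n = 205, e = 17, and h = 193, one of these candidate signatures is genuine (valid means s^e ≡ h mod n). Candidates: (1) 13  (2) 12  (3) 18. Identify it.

1

Candidate 1: Squares mod 205: 13^1≡13, 13^2≡169, 13^4≡66, 13^8≡51, 13^16≡141; 17 = 16 + 1, so 13^17 ≡ 141·13 ≡ 193 (mod 205)
  → matches h = 193
Candidate 2: Squares mod 205: 12^1≡12, 12^2≡144, 12^4≡31, 12^8≡141, 12^16≡201; 17 = 16 + 1, so 12^17 ≡ 201·12 ≡ 157 (mod 205)
Candidate 3: Squares mod 205: 18^1≡18, 18^2≡119, 18^4≡16, 18^8≡51, 18^16≡141; 17 = 16 + 1, so 18^17 ≡ 141·18 ≡ 78 (mod 205)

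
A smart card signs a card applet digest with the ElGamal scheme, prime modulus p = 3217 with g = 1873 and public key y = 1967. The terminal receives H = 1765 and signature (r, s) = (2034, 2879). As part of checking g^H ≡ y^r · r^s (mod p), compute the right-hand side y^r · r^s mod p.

187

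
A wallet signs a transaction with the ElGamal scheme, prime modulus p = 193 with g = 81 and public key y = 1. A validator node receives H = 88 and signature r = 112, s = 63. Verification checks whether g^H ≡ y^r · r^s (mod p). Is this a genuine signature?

Left side g^H mod p:
Squares mod 193: 81^1≡81, 81^2≡192, 81^4≡1, 81^8≡1, 81^16≡1, 81^32≡1, 81^64≡1
88 = 64 + 16 + 8, so 81^88 ≡ 1·1·1 ≡ 1 (mod 193)
Right side y^r · r^s mod p:
Squares mod 193: 1^1≡1, 1^2≡1, 1^4≡1, 1^8≡1, 1^16≡1, 1^32≡1, 1^64≡1
112 = 64 + 32 + 16, so 1^112 ≡ 1·1·1 ≡ 1 (mod 193)
Squares mod 193: 112^1≡112, 112^2≡192, 112^4≡1, 112^8≡1, 112^16≡1, 112^32≡1
63 = 32 + 16 + 8 + 4 + 2 + 1, so 112^63 ≡ 1·1·1·1·192·112 ≡ 81 (mod 193)
1·81 = 81 ≡ 81 (mod 193)
1 ≠ 81, so verification fails.

forged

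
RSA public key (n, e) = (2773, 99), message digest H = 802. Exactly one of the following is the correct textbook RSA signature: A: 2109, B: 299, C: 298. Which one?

B

Candidate A: Squares mod 2773: 2109^1≡2109, 2109^2≡2762, 2109^4≡121, 2109^8≡776, 2109^16≡435, 2109^32≡661, 2109^64≡1560; 99 = 64 + 32 + 2 + 1, so 2109^99 ≡ 1560·661·2762·2109 ≡ 2628 (mod 2773)
Candidate B: Squares mod 2773: 299^1≡299, 299^2≡665, 299^4≡1318, 299^8≡1226, 299^16≡110, 299^32≡1008, 299^64≡1146; 99 = 64 + 32 + 2 + 1, so 299^99 ≡ 1146·1008·665·299 ≡ 802 (mod 2773)
  → matches H = 802
Candidate C: Squares mod 2773: 298^1≡298, 298^2≡68, 298^4≡1851, 298^8≡1546, 298^16≡2563, 298^32≡2505, 298^64≡2499; 99 = 64 + 32 + 2 + 1, so 298^99 ≡ 2499·2505·68·298 ≡ 972 (mod 2773)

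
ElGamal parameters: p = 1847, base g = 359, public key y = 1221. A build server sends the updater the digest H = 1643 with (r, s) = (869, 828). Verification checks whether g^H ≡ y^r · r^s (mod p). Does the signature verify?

does not verify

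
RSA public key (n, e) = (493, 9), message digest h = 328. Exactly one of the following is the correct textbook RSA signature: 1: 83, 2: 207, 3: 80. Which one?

Candidate 1: Squares mod 493: 83^1≡83, 83^2≡480, 83^4≡169, 83^8≡460; 9 = 8 + 1, so 83^9 ≡ 460·83 ≡ 219 (mod 493)
Candidate 2: Squares mod 493: 207^1≡207, 207^2≡451, 207^4≡285, 207^8≡373; 9 = 8 + 1, so 207^9 ≡ 373·207 ≡ 303 (mod 493)
Candidate 3: Squares mod 493: 80^1≡80, 80^2≡484, 80^4≡81, 80^8≡152; 9 = 8 + 1, so 80^9 ≡ 152·80 ≡ 328 (mod 493)
  → matches h = 328

3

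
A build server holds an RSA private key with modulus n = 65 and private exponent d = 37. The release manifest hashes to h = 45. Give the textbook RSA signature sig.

h^2 ≡ 45^2 = 2025 ≡ 10
h^4 ≡ 10^2 = 100 ≡ 35
h^8 ≡ 35^2 = 1225 ≡ 55
h^16 ≡ 55^2 = 3025 ≡ 35
h^32 ≡ 35^2 = 1225 ≡ 55
37 = 32 + 4 + 1, so h^37 ≡ 55·35·45 ≡ 45 (mod 65)

45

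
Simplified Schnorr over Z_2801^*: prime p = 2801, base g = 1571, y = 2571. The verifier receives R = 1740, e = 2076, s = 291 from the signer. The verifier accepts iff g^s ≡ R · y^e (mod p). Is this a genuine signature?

genuine

g^s mod p:
1571^2 = 2468041 ≡ 360
1571^4 ≡ 360^2 = 129600 ≡ 754
1571^8 ≡ 754^2 = 568516 ≡ 2714
1571^16 ≡ 2714^2 = 7365796 ≡ 1967
1571^32 ≡ 1967^2 = 3869089 ≡ 908
1571^64 ≡ 908^2 = 824464 ≡ 970
1571^128 ≡ 970^2 = 940900 ≡ 2565
1571^256 ≡ 2565^2 = 6579225 ≡ 2477
291 = 256 + 32 + 2 + 1, so 1571^291 ≡ 2477·908·360·1571 ≡ 1447 (mod 2801)
R · y^e mod p:
2571^2 = 6610041 ≡ 2482
2571^4 ≡ 2482^2 = 6160324 ≡ 925
2571^8 ≡ 925^2 = 855625 ≡ 1320
2571^16 ≡ 1320^2 = 1742400 ≡ 178
2571^32 ≡ 178^2 = 31684 ≡ 873
2571^64 ≡ 873^2 = 762129 ≡ 257
2571^128 ≡ 257^2 = 66049 ≡ 1626
2571^256 ≡ 1626^2 = 2643876 ≡ 2533
2571^512 ≡ 2533^2 = 6416089 ≡ 1799
2571^1024 ≡ 1799^2 = 3236401 ≡ 1246
2571^2048 ≡ 1246^2 = 1552516 ≡ 762
2076 = 2048 + 16 + 8 + 4, so 2571^2076 ≡ 762·178·1320·925 ≡ 2533 (mod 2801)
1740·2533 = 4407420 ≡ 1447 (mod 2801)
1447 ≡ 1447 (mod 2801); signature holds.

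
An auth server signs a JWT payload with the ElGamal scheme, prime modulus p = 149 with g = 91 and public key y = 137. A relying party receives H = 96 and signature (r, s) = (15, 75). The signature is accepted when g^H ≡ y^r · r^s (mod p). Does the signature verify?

Left side g^H mod p:
91^2 = 8281 ≡ 86
91^4 ≡ 86^2 = 7396 ≡ 95
91^8 ≡ 95^2 = 9025 ≡ 85
91^16 ≡ 85^2 = 7225 ≡ 73
91^32 ≡ 73^2 = 5329 ≡ 114
91^64 ≡ 114^2 = 12996 ≡ 33
96 = 64 + 32, so 91^96 ≡ 33·114 ≡ 37 (mod 149)
Right side y^r · r^s mod p:
137^2 = 18769 ≡ 144
137^4 ≡ 144^2 = 20736 ≡ 25
137^8 ≡ 25^2 = 625 ≡ 29
15 = 8 + 4 + 2 + 1, so 137^15 ≡ 29·25·144·137 ≡ 141 (mod 149)
15^2 = 225 ≡ 76
15^4 ≡ 76^2 = 5776 ≡ 114
15^8 ≡ 114^2 = 12996 ≡ 33
15^16 ≡ 33^2 = 1089 ≡ 46
15^32 ≡ 46^2 = 2116 ≡ 30
15^64 ≡ 30^2 = 900 ≡ 6
75 = 64 + 8 + 2 + 1, so 15^75 ≡ 6·33·76·15 ≡ 134 (mod 149)
141·134 = 18894 ≡ 120 (mod 149)
37 ≠ 120, so verification fails.

does not verify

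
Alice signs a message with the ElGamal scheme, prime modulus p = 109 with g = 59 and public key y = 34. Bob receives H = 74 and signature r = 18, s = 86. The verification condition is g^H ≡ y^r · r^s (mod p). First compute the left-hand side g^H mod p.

59^74 mod 109 = 104

104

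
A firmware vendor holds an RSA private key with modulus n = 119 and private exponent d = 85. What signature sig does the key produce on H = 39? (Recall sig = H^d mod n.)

116

H^2 ≡ 39^2 = 1521 ≡ 93
H^4 ≡ 93^2 = 8649 ≡ 81
H^8 ≡ 81^2 = 6561 ≡ 16
H^16 ≡ 16^2 = 256 ≡ 18
H^32 ≡ 18^2 = 324 ≡ 86
H^64 ≡ 86^2 = 7396 ≡ 18
85 = 64 + 16 + 4 + 1, so H^85 ≡ 18·18·81·39 ≡ 116 (mod 119)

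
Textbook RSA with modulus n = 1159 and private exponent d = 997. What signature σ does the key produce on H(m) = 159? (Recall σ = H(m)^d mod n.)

862

(H(m))^2 ≡ 159^2 = 25281 ≡ 942
(H(m))^4 ≡ 942^2 = 887364 ≡ 729
(H(m))^8 ≡ 729^2 = 531441 ≡ 619
(H(m))^16 ≡ 619^2 = 383161 ≡ 691
(H(m))^32 ≡ 691^2 = 477481 ≡ 1132
(H(m))^64 ≡ 1132^2 = 1281424 ≡ 729
(H(m))^128 ≡ 729^2 = 531441 ≡ 619
(H(m))^256 ≡ 619^2 = 383161 ≡ 691
(H(m))^512 ≡ 691^2 = 477481 ≡ 1132
997 = 512 + 256 + 128 + 64 + 32 + 4 + 1, so (H(m))^997 ≡ 1132·691·619·729·1132·729·159 ≡ 862 (mod 1159)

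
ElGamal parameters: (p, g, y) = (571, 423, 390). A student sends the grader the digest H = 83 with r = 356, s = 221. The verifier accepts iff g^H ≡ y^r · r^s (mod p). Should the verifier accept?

accept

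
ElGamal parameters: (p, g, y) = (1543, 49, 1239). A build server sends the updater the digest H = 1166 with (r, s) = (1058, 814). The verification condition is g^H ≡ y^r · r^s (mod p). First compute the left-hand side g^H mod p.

1058

49^2 = 2401 ≡ 858
49^4 ≡ 858^2 = 736164 ≡ 153
49^8 ≡ 153^2 = 23409 ≡ 264
49^16 ≡ 264^2 = 69696 ≡ 261
49^32 ≡ 261^2 = 68121 ≡ 229
49^64 ≡ 229^2 = 52441 ≡ 1522
49^128 ≡ 1522^2 = 2316484 ≡ 441
49^256 ≡ 441^2 = 194481 ≡ 63
49^512 ≡ 63^2 = 3969 ≡ 883
49^1024 ≡ 883^2 = 779689 ≡ 474
1166 = 1024 + 128 + 8 + 4 + 2, so 49^1166 ≡ 474·441·264·153·858 ≡ 1058 (mod 1543)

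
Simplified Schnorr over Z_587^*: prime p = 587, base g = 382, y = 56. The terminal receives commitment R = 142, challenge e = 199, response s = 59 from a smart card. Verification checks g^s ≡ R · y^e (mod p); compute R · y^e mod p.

168

Squares mod 587: 56^1≡56, 56^2≡201, 56^4≡485, 56^8≡425, 56^16≡416, 56^32≡478, 56^64≡141, 56^128≡510
199 = 128 + 64 + 4 + 2 + 1, so 56^199 ≡ 510·141·485·201·56 ≡ 150 (mod 587)
R · y^e ≡ 142·150 = 21300 ≡ 168 (mod 587)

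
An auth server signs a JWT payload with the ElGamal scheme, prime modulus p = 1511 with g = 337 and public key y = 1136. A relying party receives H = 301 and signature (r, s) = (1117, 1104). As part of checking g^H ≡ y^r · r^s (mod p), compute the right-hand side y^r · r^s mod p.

849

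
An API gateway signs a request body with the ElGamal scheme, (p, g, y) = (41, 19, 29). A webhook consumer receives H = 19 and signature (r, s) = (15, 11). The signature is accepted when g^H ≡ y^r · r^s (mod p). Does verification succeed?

fails

Left side g^H mod p:
Squares mod 41: 19^1≡19, 19^2≡33, 19^4≡23, 19^8≡37, 19^16≡16
19 = 16 + 2 + 1, so 19^19 ≡ 16·33·19 ≡ 28 (mod 41)
Right side y^r · r^s mod p:
Squares mod 41: 29^1≡29, 29^2≡21, 29^4≡31, 29^8≡18
15 = 8 + 4 + 2 + 1, so 29^15 ≡ 18·31·21·29 ≡ 14 (mod 41)
Squares mod 41: 15^1≡15, 15^2≡20, 15^4≡31, 15^8≡18
11 = 8 + 2 + 1, so 15^11 ≡ 18·20·15 ≡ 29 (mod 41)
14·29 = 406 ≡ 37 (mod 41)
28 ≠ 37, so verification fails.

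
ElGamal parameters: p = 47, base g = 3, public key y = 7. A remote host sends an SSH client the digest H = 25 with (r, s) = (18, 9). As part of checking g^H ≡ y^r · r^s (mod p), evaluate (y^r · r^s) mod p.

9

7^2 = 49 ≡ 2
7^4 ≡ 2^2 = 4
7^8 ≡ 4^2 = 16
7^16 ≡ 16^2 = 256 ≡ 21
18 = 16 + 2, so 7^18 ≡ 21·2 ≡ 42 (mod 47)
18^2 = 324 ≡ 42
18^4 ≡ 42^2 = 1764 ≡ 25
18^8 ≡ 25^2 = 625 ≡ 14
9 = 8 + 1, so 18^9 ≡ 14·18 ≡ 17 (mod 47)
y^r · r^s ≡ 42·17 = 714 ≡ 9 (mod 47)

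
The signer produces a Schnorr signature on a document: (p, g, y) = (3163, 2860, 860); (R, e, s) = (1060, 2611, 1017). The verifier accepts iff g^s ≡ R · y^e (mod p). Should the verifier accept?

g^s mod p:
2860^2 = 8179600 ≡ 82
2860^4 ≡ 82^2 = 6724 ≡ 398
2860^8 ≡ 398^2 = 158404 ≡ 254
2860^16 ≡ 254^2 = 64516 ≡ 1256
2860^32 ≡ 1256^2 = 1577536 ≡ 2362
2860^64 ≡ 2362^2 = 5579044 ≡ 2675
2860^128 ≡ 2675^2 = 7155625 ≡ 919
2860^256 ≡ 919^2 = 844561 ≡ 40
2860^512 ≡ 40^2 = 1600
1017 = 512 + 256 + 128 + 64 + 32 + 16 + 8 + 1, so 2860^1017 ≡ 1600·40·919·2675·2362·1256·254·2860 ≡ 1002 (mod 3163)
R · y^e mod p:
860^2 = 739600 ≡ 2621
860^4 ≡ 2621^2 = 6869641 ≡ 2768
860^8 ≡ 2768^2 = 7661824 ≡ 1038
860^16 ≡ 1038^2 = 1077444 ≡ 2024
860^32 ≡ 2024^2 = 4096576 ≡ 491
860^64 ≡ 491^2 = 241081 ≡ 693
860^128 ≡ 693^2 = 480249 ≡ 2636
860^256 ≡ 2636^2 = 6948496 ≡ 2548
860^512 ≡ 2548^2 = 6492304 ≡ 1828
860^1024 ≡ 1828^2 = 3341584 ≡ 1456
860^2048 ≡ 1456^2 = 2119936 ≡ 726
2611 = 2048 + 512 + 32 + 16 + 2 + 1, so 860^2611 ≡ 726·1828·491·2024·2621·860 ≡ 1390 (mod 3163)
1060·1390 = 1473400 ≡ 2605 (mod 3163)
1002 ≠ 2605; the check fails.

reject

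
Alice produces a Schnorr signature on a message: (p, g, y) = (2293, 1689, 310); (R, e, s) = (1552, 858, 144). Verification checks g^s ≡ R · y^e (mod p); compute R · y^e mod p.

1334

Squares mod 2293: 310^1≡310, 310^2≡2087, 310^4≡1162, 310^8≡1960, 310^16≡825, 310^32≡1897, 310^64≡892, 310^128≡2286, 310^256≡49, 310^512≡108
858 = 512 + 256 + 64 + 16 + 8 + 2, so 310^858 ≡ 108·49·892·825·1960·2087 ≡ 1564 (mod 2293)
R · y^e ≡ 1552·1564 = 2427328 ≡ 1334 (mod 2293)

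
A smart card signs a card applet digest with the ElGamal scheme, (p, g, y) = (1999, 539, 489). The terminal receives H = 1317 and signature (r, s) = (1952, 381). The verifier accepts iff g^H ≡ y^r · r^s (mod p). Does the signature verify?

verifies

Left side g^H mod p:
539^2 = 290521 ≡ 666
539^4 ≡ 666^2 = 443556 ≡ 1777
539^8 ≡ 1777^2 = 3157729 ≡ 1308
539^16 ≡ 1308^2 = 1710864 ≡ 1719
539^32 ≡ 1719^2 = 2954961 ≡ 439
539^64 ≡ 439^2 = 192721 ≡ 817
539^128 ≡ 817^2 = 667489 ≡ 1822
539^256 ≡ 1822^2 = 3319684 ≡ 1344
539^512 ≡ 1344^2 = 1806336 ≡ 1239
539^1024 ≡ 1239^2 = 1535121 ≡ 1888
1317 = 1024 + 256 + 32 + 4 + 1, so 539^1317 ≡ 1888·1344·439·1777·539 ≡ 208 (mod 1999)
Right side y^r · r^s mod p:
489^2 = 239121 ≡ 1240
489^4 ≡ 1240^2 = 1537600 ≡ 369
489^8 ≡ 369^2 = 136161 ≡ 229
489^16 ≡ 229^2 = 52441 ≡ 467
489^32 ≡ 467^2 = 218089 ≡ 198
489^64 ≡ 198^2 = 39204 ≡ 1223
489^128 ≡ 1223^2 = 1495729 ≡ 477
489^256 ≡ 477^2 = 227529 ≡ 1642
489^512 ≡ 1642^2 = 2696164 ≡ 1512
489^1024 ≡ 1512^2 = 2286144 ≡ 1287
1952 = 1024 + 512 + 256 + 128 + 32, so 489^1952 ≡ 1287·1512·1642·477·198 ≡ 346 (mod 1999)
1952^2 = 3810304 ≡ 210
1952^4 ≡ 210^2 = 44100 ≡ 122
1952^8 ≡ 122^2 = 14884 ≡ 891
1952^16 ≡ 891^2 = 793881 ≡ 278
1952^32 ≡ 278^2 = 77284 ≡ 1322
1952^64 ≡ 1322^2 = 1747684 ≡ 558
1952^128 ≡ 558^2 = 311364 ≡ 1519
1952^256 ≡ 1519^2 = 2307361 ≡ 515
381 = 256 + 64 + 32 + 16 + 8 + 4 + 1, so 1952^381 ≡ 515·558·1322·278·891·122·1952 ≡ 821 (mod 1999)
346·821 = 284066 ≡ 208 (mod 1999)
208 ≡ 208 (mod 1999), so the signature is genuine.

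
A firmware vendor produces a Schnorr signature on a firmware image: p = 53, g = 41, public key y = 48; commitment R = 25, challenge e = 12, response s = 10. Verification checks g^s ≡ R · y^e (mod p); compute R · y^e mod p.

9

48^2 = 2304 ≡ 25
48^4 ≡ 25^2 = 625 ≡ 42
48^8 ≡ 42^2 = 1764 ≡ 15
12 = 8 + 4, so 48^12 ≡ 15·42 ≡ 47 (mod 53)
R · y^e ≡ 25·47 = 1175 ≡ 9 (mod 53)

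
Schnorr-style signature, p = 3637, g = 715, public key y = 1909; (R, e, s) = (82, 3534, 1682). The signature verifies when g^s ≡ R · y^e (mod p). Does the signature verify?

does not verify

g^s mod p:
Squares mod 3637: 715^1≡715, 715^2≡2045, 715^4≡3112, 715^8≡2850, 715^16≡1079, 715^32≡401, 715^64≡773, 715^128≡1061, 715^256≡1888, 715^512≡284, 715^1024≡642
1682 = 1024 + 512 + 128 + 16 + 2, so 715^1682 ≡ 642·284·1061·1079·2045 ≡ 2807 (mod 3637)
R · y^e mod p:
Squares mod 3637: 1909^1≡1909, 1909^2≡7, 1909^4≡49, 1909^8≡2401, 1909^16≡156, 1909^32≡2514, 1909^64≡2727, 1909^128≡2501, 1909^256≡2998, 1909^512≡977, 1909^1024≡1635, 1909^2048≡30
3534 = 2048 + 1024 + 256 + 128 + 64 + 8 + 4 + 2, so 1909^3534 ≡ 30·1635·2998·2501·2727·2401·49·7 ≡ 932 (mod 3637)
82·932 = 76424 ≡ 47 (mod 3637)
2807 ≠ 47; the check fails.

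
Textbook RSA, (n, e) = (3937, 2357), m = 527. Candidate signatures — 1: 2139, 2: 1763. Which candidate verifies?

Candidate 1: 2139^2357 mod 3937 = 527
  → matches m = 527
Candidate 2: 1763^2357 mod 3937 = 2123

1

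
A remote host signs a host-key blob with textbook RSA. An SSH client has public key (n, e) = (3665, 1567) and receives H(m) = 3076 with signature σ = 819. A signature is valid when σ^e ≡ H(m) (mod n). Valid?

σ^2 ≡ 819^2 = 670761 ≡ 66
σ^4 ≡ 66^2 = 4356 ≡ 691
σ^8 ≡ 691^2 = 477481 ≡ 1031
σ^16 ≡ 1031^2 = 1062961 ≡ 111
σ^32 ≡ 111^2 = 12321 ≡ 1326
σ^64 ≡ 1326^2 = 1758276 ≡ 2741
σ^128 ≡ 2741^2 = 7513081 ≡ 3496
σ^256 ≡ 3496^2 = 12222016 ≡ 2906
σ^512 ≡ 2906^2 = 8444836 ≡ 676
σ^1024 ≡ 676^2 = 456976 ≡ 2516
1567 = 1024 + 512 + 16 + 8 + 4 + 2 + 1, so σ^1567 ≡ 2516·676·111·1031·691·66·819 ≡ 589 (mod 3665)
The recovered value 589 does not match the digest 3076.

no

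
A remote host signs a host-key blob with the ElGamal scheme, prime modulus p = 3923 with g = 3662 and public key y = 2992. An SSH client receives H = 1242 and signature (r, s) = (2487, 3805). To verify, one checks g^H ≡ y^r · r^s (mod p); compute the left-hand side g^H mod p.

2689

3662^2 = 13410244 ≡ 1430
3662^4 ≡ 1430^2 = 2044900 ≡ 1017
3662^8 ≡ 1017^2 = 1034289 ≡ 2540
3662^16 ≡ 2540^2 = 6451600 ≡ 2188
3662^32 ≡ 2188^2 = 4787344 ≡ 1284
3662^64 ≡ 1284^2 = 1648656 ≡ 996
3662^128 ≡ 996^2 = 992016 ≡ 3420
3662^256 ≡ 3420^2 = 11696400 ≡ 1937
3662^512 ≡ 1937^2 = 3751969 ≡ 1581
3662^1024 ≡ 1581^2 = 2499561 ≡ 610
1242 = 1024 + 128 + 64 + 16 + 8 + 2, so 3662^1242 ≡ 610·3420·996·2188·2540·1430 ≡ 2689 (mod 3923)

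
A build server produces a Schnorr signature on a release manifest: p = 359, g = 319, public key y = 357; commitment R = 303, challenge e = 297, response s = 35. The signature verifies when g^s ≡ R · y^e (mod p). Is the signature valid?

valid

g^s mod p:
319^35 mod 359 = 351
R · y^e mod p:
357^297 mod 359 = 154
303·154 = 46662 ≡ 351 (mod 359)
351 ≡ 351 (mod 359); signature holds.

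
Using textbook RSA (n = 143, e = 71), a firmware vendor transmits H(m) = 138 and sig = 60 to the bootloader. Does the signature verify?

sig^71 mod 143 = 5
5 ≠ 138, so verification fails.

does not verify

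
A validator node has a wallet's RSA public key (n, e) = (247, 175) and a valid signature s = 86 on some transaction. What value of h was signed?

70

s^2 ≡ 86^2 = 7396 ≡ 233
s^4 ≡ 233^2 = 54289 ≡ 196
s^8 ≡ 196^2 = 38416 ≡ 131
s^16 ≡ 131^2 = 17161 ≡ 118
s^32 ≡ 118^2 = 13924 ≡ 92
s^64 ≡ 92^2 = 8464 ≡ 66
s^128 ≡ 66^2 = 4356 ≡ 157
175 = 128 + 32 + 8 + 4 + 2 + 1, so s^175 ≡ 157·92·131·196·233·86 ≡ 70 (mod 247)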